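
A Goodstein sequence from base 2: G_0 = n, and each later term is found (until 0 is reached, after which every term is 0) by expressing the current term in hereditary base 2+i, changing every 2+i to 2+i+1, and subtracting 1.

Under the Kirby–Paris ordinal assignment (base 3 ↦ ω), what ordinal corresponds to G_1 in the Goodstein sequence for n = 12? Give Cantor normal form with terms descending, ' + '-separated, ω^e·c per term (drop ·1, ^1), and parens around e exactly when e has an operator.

ω^(ω + 1) + ω^2·2 + ω·2 + 2

G_0=12  [base 2] 2^(2 + 1) + 2^2  →[2↦3]→  3^(3 + 1) + 3^3 = 108  −1 ⇒ G_1=107
G_1=107  [base 3] 3^(3 + 1) + 2·3^2 + 2·3 + 2  →[3↦4]→  4^(4 + 1) + 2·4^2 + 2·4 + 2 = 1066  −1 ⇒ G_2=1065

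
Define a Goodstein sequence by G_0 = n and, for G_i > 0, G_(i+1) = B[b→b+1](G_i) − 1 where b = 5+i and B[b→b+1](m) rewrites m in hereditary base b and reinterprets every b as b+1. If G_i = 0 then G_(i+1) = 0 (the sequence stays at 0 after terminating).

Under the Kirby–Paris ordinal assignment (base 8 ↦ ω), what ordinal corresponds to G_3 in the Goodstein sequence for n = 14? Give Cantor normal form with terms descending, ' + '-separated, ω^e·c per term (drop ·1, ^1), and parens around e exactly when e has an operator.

ω·2 + 1

step 0: 14 = 2·5 + 4; sub 6 for 5: 2·6 + 4; = 16; G_1 = 16−1 = 15
step 1: 15 = 2·6 + 3; sub 7 for 6: 2·7 + 3; = 17; G_2 = 17−1 = 16
step 2: 16 = 2·7 + 2; sub 8 for 7: 2·8 + 2; = 18; G_3 = 18−1 = 17
step 3: 17 = 2·8 + 1; sub 9 for 8: 2·9 + 1; = 19; G_4 = 19−1 = 18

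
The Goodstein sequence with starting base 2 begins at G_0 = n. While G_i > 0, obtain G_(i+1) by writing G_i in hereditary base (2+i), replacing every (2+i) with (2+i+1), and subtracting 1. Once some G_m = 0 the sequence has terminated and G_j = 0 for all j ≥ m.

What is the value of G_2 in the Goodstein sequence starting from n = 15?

1283

step 0: 15 = 2^(2 + 1) + 2^2 + 2 + 1; sub 3 for 2: 3^(3 + 1) + 3^3 + 3 + 1; = 112; G_1 = 112−1 = 111
step 1: 111 = 3^(3 + 1) + 3^3 + 3; sub 4 for 3: 4^(4 + 1) + 4^4 + 4; = 1284; G_2 = 1284−1 = 1283
step 2: 1283 = 4^(4 + 1) + 4^4 + 3; sub 5 for 4: 5^(5 + 1) + 5^5 + 3; = 18753; G_3 = 18753−1 = 18752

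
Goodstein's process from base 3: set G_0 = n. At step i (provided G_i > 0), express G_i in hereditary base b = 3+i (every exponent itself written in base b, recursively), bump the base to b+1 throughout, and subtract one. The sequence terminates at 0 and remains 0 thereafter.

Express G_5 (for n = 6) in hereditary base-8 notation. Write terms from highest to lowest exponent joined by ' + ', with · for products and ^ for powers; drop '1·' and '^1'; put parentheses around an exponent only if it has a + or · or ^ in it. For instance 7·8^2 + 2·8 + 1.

step 0: 6 = 2·3; sub 4 for 3: 2·4; = 8; G_1 = 8−1 = 7
step 1: 7 = 4 + 3; sub 5 for 4: 5 + 3; = 8; G_2 = 8−1 = 7
step 2: 7 = 5 + 2; sub 6 for 5: 6 + 2; = 8; G_3 = 8−1 = 7
step 3: 7 = 6 + 1; sub 7 for 6: 7 + 1; = 8; G_4 = 8−1 = 7
step 4: 7 = 7; sub 8 for 7: 8; = 8; G_5 = 8−1 = 7
step 5: 7 = 7; sub 9 for 8: 7; = 7; G_6 = 7−1 = 6

7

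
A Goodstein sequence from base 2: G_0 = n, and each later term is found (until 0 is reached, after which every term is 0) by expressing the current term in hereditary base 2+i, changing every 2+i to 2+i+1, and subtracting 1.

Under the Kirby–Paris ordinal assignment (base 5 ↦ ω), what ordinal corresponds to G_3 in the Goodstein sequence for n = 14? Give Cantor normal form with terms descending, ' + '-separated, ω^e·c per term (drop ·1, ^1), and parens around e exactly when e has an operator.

step 0: 14 = 2^(2 + 1) + 2^2 + 2; sub 3 for 2: 3^(3 + 1) + 3^3 + 3; = 111; G_1 = 111−1 = 110
step 1: 110 = 3^(3 + 1) + 3^3 + 2; sub 4 for 3: 4^(4 + 1) + 4^4 + 2; = 1282; G_2 = 1282−1 = 1281
step 2: 1281 = 4^(4 + 1) + 4^4 + 1; sub 5 for 4: 5^(5 + 1) + 5^5 + 1; = 18751; G_3 = 18751−1 = 18750

ω^(ω + 1) + ω^ω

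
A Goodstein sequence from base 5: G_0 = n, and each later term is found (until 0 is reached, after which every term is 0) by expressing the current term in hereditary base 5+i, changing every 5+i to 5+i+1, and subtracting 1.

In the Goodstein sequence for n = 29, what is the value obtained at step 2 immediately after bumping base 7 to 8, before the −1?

66

step 0: 29 = 5^2 + 4; sub 6 for 5: 6^2 + 4; = 40; G_1 = 40−1 = 39
step 1: 39 = 6^2 + 3; sub 7 for 6: 7^2 + 3; = 52; G_2 = 52−1 = 51
step 2: 51 = 7^2 + 2; sub 8 for 7: 8^2 + 2; = 66; G_3 = 66−1 = 65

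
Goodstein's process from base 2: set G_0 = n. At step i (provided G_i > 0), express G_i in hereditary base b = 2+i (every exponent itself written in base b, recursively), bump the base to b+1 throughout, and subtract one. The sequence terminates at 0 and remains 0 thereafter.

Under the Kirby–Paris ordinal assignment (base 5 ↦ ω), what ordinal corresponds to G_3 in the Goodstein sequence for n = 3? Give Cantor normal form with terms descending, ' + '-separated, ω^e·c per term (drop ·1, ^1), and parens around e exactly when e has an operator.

G_0=3  [base 2] 2 + 1  →[2↦3]→  3 + 1 = 4  −1 ⇒ G_1=3
G_1=3  [base 3] 3  →[3↦4]→  4 = 4  −1 ⇒ G_2=3
G_2=3  [base 4] 3  →[4↦5]→  3 = 3  −1 ⇒ G_3=2
G_3=2  [base 5] 2  →[5↦6]→  2 = 2  −1 ⇒ G_4=1

2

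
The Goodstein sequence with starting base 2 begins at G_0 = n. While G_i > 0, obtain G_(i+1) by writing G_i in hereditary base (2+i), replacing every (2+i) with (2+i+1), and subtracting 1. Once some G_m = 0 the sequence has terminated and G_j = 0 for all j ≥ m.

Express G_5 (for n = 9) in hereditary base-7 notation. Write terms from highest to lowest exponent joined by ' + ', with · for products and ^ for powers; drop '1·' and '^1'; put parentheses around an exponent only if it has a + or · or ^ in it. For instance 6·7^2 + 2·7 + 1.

3·7^7 + 3·7^3 + 3·7^2 + 3·7

G_0=9  [base 2] 2^(2 + 1) + 1  →[2↦3]→  3^(3 + 1) + 1 = 82  −1 ⇒ G_1=81
G_1=81  [base 3] 3^(3 + 1)  →[3↦4]→  4^(4 + 1) = 1024  −1 ⇒ G_2=1023
G_2=1023  [base 4] 3·4^4 + 3·4^3 + 3·4^2 + 3·4 + 3  →[4↦5]→  3·5^5 + 3·5^3 + 3·5^2 + 3·5 + 3 = 9843  −1 ⇒ G_3=9842
G_3=9842  [base 5] 3·5^5 + 3·5^3 + 3·5^2 + 3·5 + 2  →[5↦6]→  3·6^6 + 3·6^3 + 3·6^2 + 3·6 + 2 = 140744  −1 ⇒ G_4=140743
G_4=140743  [base 6] 3·6^6 + 3·6^3 + 3·6^2 + 3·6 + 1  →[6↦7]→  3·7^7 + 3·7^3 + 3·7^2 + 3·7 + 1 = 2471827  −1 ⇒ G_5=2471826
G_5=2471826  [base 7] 3·7^7 + 3·7^3 + 3·7^2 + 3·7  →[7↦8]→  3·8^8 + 3·8^3 + 3·8^2 + 3·8 = 50333400  −1 ⇒ G_6=50333399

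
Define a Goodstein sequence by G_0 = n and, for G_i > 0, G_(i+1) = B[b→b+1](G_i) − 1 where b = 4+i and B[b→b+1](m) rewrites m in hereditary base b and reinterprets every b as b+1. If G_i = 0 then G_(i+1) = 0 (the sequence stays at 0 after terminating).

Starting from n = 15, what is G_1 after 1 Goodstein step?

i=0: 15 = 3·4 + 3 (b=4); 4→5: 3·5 + 3 = 18; 18−1 = 17
i=1: 17 = 3·5 + 2 (b=5); 5→6: 3·6 + 2 = 20; 20−1 = 19

17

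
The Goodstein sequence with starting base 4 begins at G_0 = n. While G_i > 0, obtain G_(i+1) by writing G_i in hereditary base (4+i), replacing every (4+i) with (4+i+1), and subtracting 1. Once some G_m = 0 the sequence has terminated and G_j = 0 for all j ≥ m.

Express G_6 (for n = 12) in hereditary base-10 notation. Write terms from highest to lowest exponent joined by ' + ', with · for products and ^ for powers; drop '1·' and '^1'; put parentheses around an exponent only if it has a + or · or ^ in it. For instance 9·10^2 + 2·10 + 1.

step 0: 12 = 3·4; sub 5 for 4: 3·5; = 15; G_1 = 15−1 = 14
step 1: 14 = 2·5 + 4; sub 6 for 5: 2·6 + 4; = 16; G_2 = 16−1 = 15
step 2: 15 = 2·6 + 3; sub 7 for 6: 2·7 + 3; = 17; G_3 = 17−1 = 16
step 3: 16 = 2·7 + 2; sub 8 for 7: 2·8 + 2; = 18; G_4 = 18−1 = 17
step 4: 17 = 2·8 + 1; sub 9 for 8: 2·9 + 1; = 19; G_5 = 19−1 = 18
step 5: 18 = 2·9; sub 10 for 9: 2·10; = 20; G_6 = 20−1 = 19
step 6: 19 = 10 + 9; sub 11 for 10: 11 + 9; = 20; G_7 = 20−1 = 19

10 + 9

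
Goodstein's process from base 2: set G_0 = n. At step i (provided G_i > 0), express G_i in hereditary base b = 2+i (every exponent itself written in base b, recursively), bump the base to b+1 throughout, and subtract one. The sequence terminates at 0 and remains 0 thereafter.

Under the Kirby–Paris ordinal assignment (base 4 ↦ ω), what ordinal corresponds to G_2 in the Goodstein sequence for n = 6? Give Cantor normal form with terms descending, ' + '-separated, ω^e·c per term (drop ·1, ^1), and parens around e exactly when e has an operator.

ω^ω + 1

G_0 = 6. HB_2(6) = 2^2 + 2. Bump = 30. G_1 = 29.
G_1 = 29. HB_3(29) = 3^3 + 2. Bump = 258. G_2 = 257.
G_2 = 257. HB_4(257) = 4^4 + 1. Bump = 3126. G_3 = 3125.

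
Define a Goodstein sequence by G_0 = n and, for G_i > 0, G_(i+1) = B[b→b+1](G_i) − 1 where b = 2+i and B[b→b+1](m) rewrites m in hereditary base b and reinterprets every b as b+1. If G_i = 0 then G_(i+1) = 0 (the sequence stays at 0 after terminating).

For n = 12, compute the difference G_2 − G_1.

958

G_0=12  [base 2] 2^(2 + 1) + 2^2  →[2↦3]→  3^(3 + 1) + 3^3 = 108  −1 ⇒ G_1=107
G_1=107  [base 3] 3^(3 + 1) + 2·3^2 + 2·3 + 2  →[3↦4]→  4^(4 + 1) + 2·4^2 + 2·4 + 2 = 1066  −1 ⇒ G_2=1065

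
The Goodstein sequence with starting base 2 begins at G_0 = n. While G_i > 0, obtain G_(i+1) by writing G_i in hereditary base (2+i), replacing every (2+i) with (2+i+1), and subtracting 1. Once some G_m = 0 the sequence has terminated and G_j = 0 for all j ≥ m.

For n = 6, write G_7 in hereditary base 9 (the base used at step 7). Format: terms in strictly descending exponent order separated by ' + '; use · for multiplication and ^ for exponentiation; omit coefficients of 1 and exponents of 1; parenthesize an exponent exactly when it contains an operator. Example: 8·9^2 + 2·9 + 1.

5·9^5 + 5·9^4 + 5·9^3 + 5·9^2 + 5·9 + 2

G_0 = 6. HB_2(6) = 2^2 + 2. Bump = 30. G_1 = 29.
G_1 = 29. HB_3(29) = 3^3 + 2. Bump = 258. G_2 = 257.
G_2 = 257. HB_4(257) = 4^4 + 1. Bump = 3126. G_3 = 3125.
G_3 = 3125. HB_5(3125) = 5^5. Bump = 46656. G_4 = 46655.
G_4 = 46655. HB_6(46655) = 5·6^5 + 5·6^4 + 5·6^3 + 5·6^2 + 5·6 + 5. Bump = 98040. G_5 = 98039.
G_5 = 98039. HB_7(98039) = 5·7^5 + 5·7^4 + 5·7^3 + 5·7^2 + 5·7 + 4. Bump = 187244. G_6 = 187243.
G_6 = 187243. HB_8(187243) = 5·8^5 + 5·8^4 + 5·8^3 + 5·8^2 + 5·8 + 3. Bump = 332148. G_7 = 332147.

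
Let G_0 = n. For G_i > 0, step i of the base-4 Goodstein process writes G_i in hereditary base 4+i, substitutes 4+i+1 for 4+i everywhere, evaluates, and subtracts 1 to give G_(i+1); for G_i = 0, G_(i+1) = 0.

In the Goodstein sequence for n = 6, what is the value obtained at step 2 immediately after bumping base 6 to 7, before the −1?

7

step 0: 6 = 4 + 2; sub 5 for 4: 5 + 2; = 7; G_1 = 7−1 = 6
step 1: 6 = 5 + 1; sub 6 for 5: 6 + 1; = 7; G_2 = 7−1 = 6
step 2: 6 = 6; sub 7 for 6: 7; = 7; G_3 = 7−1 = 6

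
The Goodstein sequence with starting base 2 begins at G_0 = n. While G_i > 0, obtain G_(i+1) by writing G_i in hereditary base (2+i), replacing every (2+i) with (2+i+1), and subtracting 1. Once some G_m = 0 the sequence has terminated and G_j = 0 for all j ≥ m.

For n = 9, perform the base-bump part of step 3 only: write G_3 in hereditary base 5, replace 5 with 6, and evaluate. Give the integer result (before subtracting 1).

[0] 9 ≡ 2^(2 + 1) + 1 (base 2). Lift 3: 82. −1: 81.
[1] 81 ≡ 3^(3 + 1) (base 3). Lift 4: 1024. −1: 1023.
[2] 1023 ≡ 3·4^4 + 3·4^3 + 3·4^2 + 3·4 + 3 (base 4). Lift 5: 9843. −1: 9842.
[3] 9842 ≡ 3·5^5 + 3·5^3 + 3·5^2 + 3·5 + 2 (base 5). Lift 6: 140744. −1: 140743.

140744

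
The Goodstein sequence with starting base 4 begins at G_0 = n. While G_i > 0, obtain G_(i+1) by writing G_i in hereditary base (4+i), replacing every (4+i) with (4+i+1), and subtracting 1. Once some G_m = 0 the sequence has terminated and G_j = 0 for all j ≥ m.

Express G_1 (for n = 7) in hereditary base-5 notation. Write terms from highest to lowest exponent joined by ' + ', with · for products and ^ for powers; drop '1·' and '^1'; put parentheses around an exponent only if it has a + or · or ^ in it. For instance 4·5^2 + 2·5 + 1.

5 + 2

base 4: 7 = 4 + 3; at 5: 5 + 3 = 8; next = 7
base 5: 7 = 5 + 2; at 6: 6 + 2 = 8; next = 7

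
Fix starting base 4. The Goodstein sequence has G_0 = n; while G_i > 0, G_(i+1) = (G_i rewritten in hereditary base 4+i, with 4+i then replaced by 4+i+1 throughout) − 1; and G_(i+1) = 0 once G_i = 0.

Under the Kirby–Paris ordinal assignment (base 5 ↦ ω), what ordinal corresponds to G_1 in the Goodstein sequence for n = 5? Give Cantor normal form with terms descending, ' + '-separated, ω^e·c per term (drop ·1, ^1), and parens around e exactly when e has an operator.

5 —HB4→ 4 + 1 —bump→ 5 + 1 = 6 —(−1)→ 5
5 —HB5→ 5 —bump→ 6 = 6 —(−1)→ 5

ω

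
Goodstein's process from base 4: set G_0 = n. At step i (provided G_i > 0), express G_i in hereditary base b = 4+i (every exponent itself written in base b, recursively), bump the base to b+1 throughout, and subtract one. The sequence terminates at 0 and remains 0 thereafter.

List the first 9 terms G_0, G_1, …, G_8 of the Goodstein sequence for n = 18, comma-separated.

18 —HB4→ 4^2 + 2 —bump→ 5^2 + 2 = 27 —(−1)→ 26
26 —HB5→ 5^2 + 1 —bump→ 6^2 + 1 = 37 —(−1)→ 36
36 —HB6→ 6^2 —bump→ 7^2 = 49 —(−1)→ 48
48 —HB7→ 6·7 + 6 —bump→ 6·8 + 6 = 54 —(−1)→ 53
53 —HB8→ 6·8 + 5 —bump→ 6·9 + 5 = 59 —(−1)→ 58
58 —HB9→ 6·9 + 4 —bump→ 6·10 + 4 = 64 —(−1)→ 63
63 —HB10→ 6·10 + 3 —bump→ 6·11 + 3 = 69 —(−1)→ 68
68 —HB11→ 6·11 + 2 —bump→ 6·12 + 2 = 74 —(−1)→ 73

18, 26, 36, 48, 53, 58, 63, 68, 73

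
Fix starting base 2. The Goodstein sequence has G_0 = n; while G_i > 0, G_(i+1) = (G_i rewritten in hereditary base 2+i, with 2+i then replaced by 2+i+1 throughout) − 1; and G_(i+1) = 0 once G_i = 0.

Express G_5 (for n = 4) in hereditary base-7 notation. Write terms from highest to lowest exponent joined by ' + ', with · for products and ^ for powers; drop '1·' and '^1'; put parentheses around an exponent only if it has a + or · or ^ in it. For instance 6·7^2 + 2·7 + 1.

2·7^2 + 7 + 4

i=0: 4 = 2^2 (b=2); 2→3: 3^3 = 27; 27−1 = 26
i=1: 26 = 2·3^2 + 2·3 + 2 (b=3); 3→4: 2·4^2 + 2·4 + 2 = 42; 42−1 = 41
i=2: 41 = 2·4^2 + 2·4 + 1 (b=4); 4→5: 2·5^2 + 2·5 + 1 = 61; 61−1 = 60
i=3: 60 = 2·5^2 + 2·5 (b=5); 5→6: 2·6^2 + 2·6 = 84; 84−1 = 83
i=4: 83 = 2·6^2 + 6 + 5 (b=6); 6→7: 2·7^2 + 7 + 5 = 110; 110−1 = 109
i=5: 109 = 2·7^2 + 7 + 4 (b=7); 7→8: 2·8^2 + 8 + 4 = 140; 140−1 = 139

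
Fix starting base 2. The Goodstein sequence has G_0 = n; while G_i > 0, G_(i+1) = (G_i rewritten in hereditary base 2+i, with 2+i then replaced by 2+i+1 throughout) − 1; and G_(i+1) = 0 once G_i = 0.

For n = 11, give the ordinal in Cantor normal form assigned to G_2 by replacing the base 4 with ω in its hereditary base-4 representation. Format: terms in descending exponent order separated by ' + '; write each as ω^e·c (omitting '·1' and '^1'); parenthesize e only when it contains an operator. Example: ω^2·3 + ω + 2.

11 —HB2→ 2^(2 + 1) + 2 + 1 —bump→ 3^(3 + 1) + 3 + 1 = 85 —(−1)→ 84
84 —HB3→ 3^(3 + 1) + 3 —bump→ 4^(4 + 1) + 4 = 1028 —(−1)→ 1027
1027 —HB4→ 4^(4 + 1) + 3 —bump→ 5^(5 + 1) + 3 = 15628 —(−1)→ 15627

ω^(ω + 1) + 3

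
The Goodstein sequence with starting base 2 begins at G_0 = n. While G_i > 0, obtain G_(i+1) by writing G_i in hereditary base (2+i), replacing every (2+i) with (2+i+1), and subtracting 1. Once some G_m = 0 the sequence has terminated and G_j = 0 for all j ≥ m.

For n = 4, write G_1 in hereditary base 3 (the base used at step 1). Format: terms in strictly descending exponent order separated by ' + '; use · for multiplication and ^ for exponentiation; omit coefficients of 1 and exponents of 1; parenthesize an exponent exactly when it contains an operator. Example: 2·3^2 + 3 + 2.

i=0: 4 = 2^2 (b=2); 2→3: 3^3 = 27; 27−1 = 26
i=1: 26 = 2·3^2 + 2·3 + 2 (b=3); 3→4: 2·4^2 + 2·4 + 2 = 42; 42−1 = 41

2·3^2 + 2·3 + 2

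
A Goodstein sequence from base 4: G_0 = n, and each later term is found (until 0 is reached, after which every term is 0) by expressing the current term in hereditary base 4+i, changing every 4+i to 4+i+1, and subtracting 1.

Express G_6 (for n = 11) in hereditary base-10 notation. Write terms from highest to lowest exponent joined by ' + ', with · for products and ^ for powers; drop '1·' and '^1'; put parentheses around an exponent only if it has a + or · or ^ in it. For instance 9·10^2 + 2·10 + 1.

i=0: 11 = 2·4 + 3 (b=4); 4→5: 2·5 + 3 = 13; 13−1 = 12
i=1: 12 = 2·5 + 2 (b=5); 5→6: 2·6 + 2 = 14; 14−1 = 13
i=2: 13 = 2·6 + 1 (b=6); 6→7: 2·7 + 1 = 15; 15−1 = 14
i=3: 14 = 2·7 (b=7); 7→8: 2·8 = 16; 16−1 = 15
i=4: 15 = 8 + 7 (b=8); 8→9: 9 + 7 = 16; 16−1 = 15
i=5: 15 = 9 + 6 (b=9); 9→10: 10 + 6 = 16; 16−1 = 15
i=6: 15 = 10 + 5 (b=10); 10→11: 11 + 5 = 16; 16−1 = 15

10 + 5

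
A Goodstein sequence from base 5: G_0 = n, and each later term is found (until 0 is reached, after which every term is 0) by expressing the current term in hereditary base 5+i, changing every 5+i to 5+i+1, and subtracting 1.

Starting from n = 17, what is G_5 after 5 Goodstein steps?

base 5: 17 = 3·5 + 2; at 6: 3·6 + 2 = 20; next = 19
base 6: 19 = 3·6 + 1; at 7: 3·7 + 1 = 22; next = 21
base 7: 21 = 3·7; at 8: 3·8 = 24; next = 23
base 8: 23 = 2·8 + 7; at 9: 2·9 + 7 = 25; next = 24
base 9: 24 = 2·9 + 6; at 10: 2·10 + 6 = 26; next = 25

25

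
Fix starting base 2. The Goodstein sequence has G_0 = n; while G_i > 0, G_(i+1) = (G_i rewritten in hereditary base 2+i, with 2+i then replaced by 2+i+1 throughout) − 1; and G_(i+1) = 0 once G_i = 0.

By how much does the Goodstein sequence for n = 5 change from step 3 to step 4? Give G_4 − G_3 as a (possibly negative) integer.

308

base 2: 5 = 2^2 + 1; at 3: 3^3 + 1 = 28; next = 27
base 3: 27 = 3^3; at 4: 4^4 = 256; next = 255
base 4: 255 = 3·4^3 + 3·4^2 + 3·4 + 3; at 5: 3·5^3 + 3·5^2 + 3·5 + 3 = 468; next = 467
base 5: 467 = 3·5^3 + 3·5^2 + 3·5 + 2; at 6: 3·6^3 + 3·6^2 + 3·6 + 2 = 776; next = 775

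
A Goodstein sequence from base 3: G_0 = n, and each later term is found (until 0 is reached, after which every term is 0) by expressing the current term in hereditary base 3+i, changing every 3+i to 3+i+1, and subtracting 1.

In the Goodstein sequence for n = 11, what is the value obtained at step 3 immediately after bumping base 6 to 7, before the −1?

40

G_0=11  [base 3] 3^2 + 2  →[3↦4]→  4^2 + 2 = 18  −1 ⇒ G_1=17
G_1=17  [base 4] 4^2 + 1  →[4↦5]→  5^2 + 1 = 26  −1 ⇒ G_2=25
G_2=25  [base 5] 5^2  →[5↦6]→  6^2 = 36  −1 ⇒ G_3=35
G_3=35  [base 6] 5·6 + 5  →[6↦7]→  5·7 + 5 = 40  −1 ⇒ G_4=39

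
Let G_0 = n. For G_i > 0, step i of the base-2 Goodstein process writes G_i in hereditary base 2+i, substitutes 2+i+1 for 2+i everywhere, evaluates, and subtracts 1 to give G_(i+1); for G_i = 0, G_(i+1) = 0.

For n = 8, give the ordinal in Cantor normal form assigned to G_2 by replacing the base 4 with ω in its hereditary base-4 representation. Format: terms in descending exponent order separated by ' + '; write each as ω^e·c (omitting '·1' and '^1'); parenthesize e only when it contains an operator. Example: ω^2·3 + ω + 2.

ω^ω·2 + ω^2·2 + ω·2 + 1

(0) 8|_2 = 2^(2 + 1) ↦ 3^(3 + 1)|_3 = 81 ⇒ 80
(1) 80|_3 = 2·3^3 + 2·3^2 + 2·3 + 2 ↦ 2·4^4 + 2·4^2 + 2·4 + 2|_4 = 554 ⇒ 553
(2) 553|_4 = 2·4^4 + 2·4^2 + 2·4 + 1 ↦ 2·5^5 + 2·5^2 + 2·5 + 1|_5 = 6311 ⇒ 6310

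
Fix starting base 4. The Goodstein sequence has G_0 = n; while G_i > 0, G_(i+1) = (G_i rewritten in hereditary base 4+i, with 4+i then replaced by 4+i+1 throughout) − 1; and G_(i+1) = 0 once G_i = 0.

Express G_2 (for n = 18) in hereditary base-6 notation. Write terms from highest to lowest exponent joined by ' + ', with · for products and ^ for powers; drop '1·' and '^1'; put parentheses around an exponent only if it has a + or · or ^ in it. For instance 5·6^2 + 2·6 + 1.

6^2

i=0: 18 = 4^2 + 2 (b=4); 4→5: 5^2 + 2 = 27; 27−1 = 26
i=1: 26 = 5^2 + 1 (b=5); 5→6: 6^2 + 1 = 37; 37−1 = 36
i=2: 36 = 6^2 (b=6); 6→7: 7^2 = 49; 49−1 = 48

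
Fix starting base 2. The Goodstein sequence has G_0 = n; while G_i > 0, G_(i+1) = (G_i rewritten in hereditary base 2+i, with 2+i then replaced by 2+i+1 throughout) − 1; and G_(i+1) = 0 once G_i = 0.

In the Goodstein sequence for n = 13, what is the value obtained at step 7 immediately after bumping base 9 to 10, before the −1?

100000003326

i=0: 13 = 2^(2 + 1) + 2^2 + 1 (b=2); 2→3: 3^(3 + 1) + 3^3 + 1 = 109; 109−1 = 108
i=1: 108 = 3^(3 + 1) + 3^3 (b=3); 3→4: 4^(4 + 1) + 4^4 = 1280; 1280−1 = 1279
i=2: 1279 = 4^(4 + 1) + 3·4^3 + 3·4^2 + 3·4 + 3 (b=4); 4→5: 5^(5 + 1) + 3·5^3 + 3·5^2 + 3·5 + 3 = 16093; 16093−1 = 16092
i=3: 16092 = 5^(5 + 1) + 3·5^3 + 3·5^2 + 3·5 + 2 (b=5); 5→6: 6^(6 + 1) + 3·6^3 + 3·6^2 + 3·6 + 2 = 280712; 280712−1 = 280711
i=4: 280711 = 6^(6 + 1) + 3·6^3 + 3·6^2 + 3·6 + 1 (b=6); 6→7: 7^(7 + 1) + 3·7^3 + 3·7^2 + 3·7 + 1 = 5765999; 5765999−1 = 5765998
i=5: 5765998 = 7^(7 + 1) + 3·7^3 + 3·7^2 + 3·7 (b=7); 7→8: 8^(8 + 1) + 3·8^3 + 3·8^2 + 3·8 = 134219480; 134219480−1 = 134219479
i=6: 134219479 = 8^(8 + 1) + 3·8^3 + 3·8^2 + 2·8 + 7 (b=8); 8→9: 9^(9 + 1) + 3·9^3 + 3·9^2 + 2·9 + 7 = 3486786856; 3486786856−1 = 3486786855
i=7: 3486786855 = 9^(9 + 1) + 3·9^3 + 3·9^2 + 2·9 + 6 (b=9); 9→10: 10^(10 + 1) + 3·10^3 + 3·10^2 + 2·10 + 6 = 100000003326; 100000003326−1 = 100000003325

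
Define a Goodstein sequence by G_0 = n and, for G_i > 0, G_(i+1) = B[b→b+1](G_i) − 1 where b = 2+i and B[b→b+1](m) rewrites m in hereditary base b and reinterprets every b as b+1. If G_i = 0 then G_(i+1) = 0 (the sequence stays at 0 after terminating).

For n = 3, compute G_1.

[0] 3 ≡ 2 + 1 (base 2). Lift 3: 4. −1: 3.
[1] 3 ≡ 3 (base 3). Lift 4: 4. −1: 3.

3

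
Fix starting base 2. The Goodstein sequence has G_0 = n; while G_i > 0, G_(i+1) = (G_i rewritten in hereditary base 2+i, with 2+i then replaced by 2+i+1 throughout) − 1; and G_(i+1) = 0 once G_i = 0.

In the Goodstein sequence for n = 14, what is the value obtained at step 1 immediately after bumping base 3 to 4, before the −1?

1282

step 0: 14 = 2^(2 + 1) + 2^2 + 2; sub 3 for 2: 3^(3 + 1) + 3^3 + 3; = 111; G_1 = 111−1 = 110
step 1: 110 = 3^(3 + 1) + 3^3 + 2; sub 4 for 3: 4^(4 + 1) + 4^4 + 2; = 1282; G_2 = 1282−1 = 1281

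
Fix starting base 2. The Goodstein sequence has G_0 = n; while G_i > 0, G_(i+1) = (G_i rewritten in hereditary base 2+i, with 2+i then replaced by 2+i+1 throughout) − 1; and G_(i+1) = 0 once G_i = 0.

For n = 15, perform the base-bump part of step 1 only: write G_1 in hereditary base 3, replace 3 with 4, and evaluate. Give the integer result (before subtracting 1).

i=0: 15 = 2^(2 + 1) + 2^2 + 2 + 1 (b=2); 2→3: 3^(3 + 1) + 3^3 + 3 + 1 = 112; 112−1 = 111
i=1: 111 = 3^(3 + 1) + 3^3 + 3 (b=3); 3→4: 4^(4 + 1) + 4^4 + 4 = 1284; 1284−1 = 1283

1284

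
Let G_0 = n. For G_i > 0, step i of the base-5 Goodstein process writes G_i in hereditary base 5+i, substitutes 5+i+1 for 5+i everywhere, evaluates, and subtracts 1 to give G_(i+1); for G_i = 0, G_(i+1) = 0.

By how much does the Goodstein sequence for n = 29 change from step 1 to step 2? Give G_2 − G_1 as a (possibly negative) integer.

29 —HB5→ 5^2 + 4 —bump→ 6^2 + 4 = 40 —(−1)→ 39
39 —HB6→ 6^2 + 3 —bump→ 7^2 + 3 = 52 —(−1)→ 51

12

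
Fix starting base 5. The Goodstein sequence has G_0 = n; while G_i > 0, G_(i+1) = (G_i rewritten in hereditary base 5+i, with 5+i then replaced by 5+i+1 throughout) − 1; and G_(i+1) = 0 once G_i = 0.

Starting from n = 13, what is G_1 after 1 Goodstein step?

14

G_0 = 13. HB_5(13) = 2·5 + 3. Bump = 15. G_1 = 14.
G_1 = 14. HB_6(14) = 2·6 + 2. Bump = 16. G_2 = 15.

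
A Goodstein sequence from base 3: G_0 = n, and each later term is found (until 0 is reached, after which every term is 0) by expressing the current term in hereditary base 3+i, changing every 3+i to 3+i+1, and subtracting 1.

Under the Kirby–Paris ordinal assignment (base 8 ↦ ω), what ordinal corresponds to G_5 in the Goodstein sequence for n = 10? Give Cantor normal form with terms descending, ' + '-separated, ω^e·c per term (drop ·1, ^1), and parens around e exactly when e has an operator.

G_0 = 10. HB_3(10) = 3^2 + 1. Bump = 17. G_1 = 16.
G_1 = 16. HB_4(16) = 4^2. Bump = 25. G_2 = 24.
G_2 = 24. HB_5(24) = 4·5 + 4. Bump = 28. G_3 = 27.
G_3 = 27. HB_6(27) = 4·6 + 3. Bump = 31. G_4 = 30.
G_4 = 30. HB_7(30) = 4·7 + 2. Bump = 34. G_5 = 33.
G_5 = 33. HB_8(33) = 4·8 + 1. Bump = 37. G_6 = 36.

ω·4 + 1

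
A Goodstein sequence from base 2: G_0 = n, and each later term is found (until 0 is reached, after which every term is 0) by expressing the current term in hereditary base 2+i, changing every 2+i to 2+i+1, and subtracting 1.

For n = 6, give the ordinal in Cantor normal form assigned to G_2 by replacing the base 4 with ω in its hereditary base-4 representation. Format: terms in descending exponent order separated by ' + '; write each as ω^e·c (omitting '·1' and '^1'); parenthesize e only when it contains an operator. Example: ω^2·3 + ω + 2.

base 2: 6 = 2^2 + 2; at 3: 3^3 + 3 = 30; next = 29
base 3: 29 = 3^3 + 2; at 4: 4^4 + 2 = 258; next = 257

ω^ω + 1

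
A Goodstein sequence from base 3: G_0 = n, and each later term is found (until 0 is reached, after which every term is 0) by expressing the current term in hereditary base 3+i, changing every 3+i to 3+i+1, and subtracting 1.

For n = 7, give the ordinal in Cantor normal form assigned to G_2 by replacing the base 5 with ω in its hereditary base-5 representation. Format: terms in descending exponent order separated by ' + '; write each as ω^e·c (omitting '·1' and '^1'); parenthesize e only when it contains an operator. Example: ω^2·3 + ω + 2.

[0] 7 ≡ 2·3 + 1 (base 3). Lift 4: 9. −1: 8.
[1] 8 ≡ 2·4 (base 4). Lift 5: 10. −1: 9.
[2] 9 ≡ 5 + 4 (base 5). Lift 6: 10. −1: 9.

ω + 4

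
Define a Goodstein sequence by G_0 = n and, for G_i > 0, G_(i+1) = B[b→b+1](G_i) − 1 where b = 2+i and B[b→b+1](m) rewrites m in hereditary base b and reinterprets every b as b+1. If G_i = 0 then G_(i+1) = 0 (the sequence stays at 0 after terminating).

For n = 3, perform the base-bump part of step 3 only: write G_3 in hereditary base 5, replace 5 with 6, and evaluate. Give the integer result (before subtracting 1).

(0) 3|_2 = 2 + 1 ↦ 3 + 1|_3 = 4 ⇒ 3
(1) 3|_3 = 3 ↦ 4|_4 = 4 ⇒ 3
(2) 3|_4 = 3 ↦ 3|_5 = 3 ⇒ 2
(3) 2|_5 = 2 ↦ 2|_6 = 2 ⇒ 1

2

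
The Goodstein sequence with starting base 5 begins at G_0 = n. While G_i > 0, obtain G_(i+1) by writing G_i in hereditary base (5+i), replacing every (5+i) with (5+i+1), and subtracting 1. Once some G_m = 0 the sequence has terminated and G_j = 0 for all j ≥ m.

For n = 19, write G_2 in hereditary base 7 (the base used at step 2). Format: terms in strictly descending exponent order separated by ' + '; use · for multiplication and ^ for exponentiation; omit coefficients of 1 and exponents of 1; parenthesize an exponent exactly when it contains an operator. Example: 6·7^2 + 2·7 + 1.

3·7 + 2

step 0: 19 = 3·5 + 4; sub 6 for 5: 3·6 + 4; = 22; G_1 = 22−1 = 21
step 1: 21 = 3·6 + 3; sub 7 for 6: 3·7 + 3; = 24; G_2 = 24−1 = 23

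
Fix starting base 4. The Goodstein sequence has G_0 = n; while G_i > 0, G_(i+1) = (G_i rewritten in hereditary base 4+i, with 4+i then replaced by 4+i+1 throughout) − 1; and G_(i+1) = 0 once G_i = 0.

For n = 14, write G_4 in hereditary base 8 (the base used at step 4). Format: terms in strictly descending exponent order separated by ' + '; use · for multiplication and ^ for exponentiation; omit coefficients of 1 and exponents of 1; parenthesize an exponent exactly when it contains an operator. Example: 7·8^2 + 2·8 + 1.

2·8 + 5

step 0: 14 = 3·4 + 2; sub 5 for 4: 3·5 + 2; = 17; G_1 = 17−1 = 16
step 1: 16 = 3·5 + 1; sub 6 for 5: 3·6 + 1; = 19; G_2 = 19−1 = 18
step 2: 18 = 3·6; sub 7 for 6: 3·7; = 21; G_3 = 21−1 = 20
step 3: 20 = 2·7 + 6; sub 8 for 7: 2·8 + 6; = 22; G_4 = 22−1 = 21
step 4: 21 = 2·8 + 5; sub 9 for 8: 2·9 + 5; = 23; G_5 = 23−1 = 22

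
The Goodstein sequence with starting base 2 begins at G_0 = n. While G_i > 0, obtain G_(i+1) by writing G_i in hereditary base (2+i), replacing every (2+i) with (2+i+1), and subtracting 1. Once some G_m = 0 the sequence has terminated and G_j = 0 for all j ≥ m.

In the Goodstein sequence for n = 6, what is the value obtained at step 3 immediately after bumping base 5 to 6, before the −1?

46656

G_0=6  [base 2] 2^2 + 2  →[2↦3]→  3^3 + 3 = 30  −1 ⇒ G_1=29
G_1=29  [base 3] 3^3 + 2  →[3↦4]→  4^4 + 2 = 258  −1 ⇒ G_2=257
G_2=257  [base 4] 4^4 + 1  →[4↦5]→  5^5 + 1 = 3126  −1 ⇒ G_3=3125
G_3=3125  [base 5] 5^5  →[5↦6]→  6^6 = 46656  −1 ⇒ G_4=46655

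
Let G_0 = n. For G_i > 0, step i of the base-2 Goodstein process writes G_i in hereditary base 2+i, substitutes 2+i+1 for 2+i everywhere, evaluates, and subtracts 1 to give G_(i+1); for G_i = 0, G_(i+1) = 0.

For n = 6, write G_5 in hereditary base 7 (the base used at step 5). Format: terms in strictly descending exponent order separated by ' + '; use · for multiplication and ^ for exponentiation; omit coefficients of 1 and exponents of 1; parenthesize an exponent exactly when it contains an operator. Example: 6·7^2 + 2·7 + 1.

[0] 6 ≡ 2^2 + 2 (base 2). Lift 3: 30. −1: 29.
[1] 29 ≡ 3^3 + 2 (base 3). Lift 4: 258. −1: 257.
[2] 257 ≡ 4^4 + 1 (base 4). Lift 5: 3126. −1: 3125.
[3] 3125 ≡ 5^5 (base 5). Lift 6: 46656. −1: 46655.
[4] 46655 ≡ 5·6^5 + 5·6^4 + 5·6^3 + 5·6^2 + 5·6 + 5 (base 6). Lift 7: 98040. −1: 98039.
[5] 98039 ≡ 5·7^5 + 5·7^4 + 5·7^3 + 5·7^2 + 5·7 + 4 (base 7). Lift 8: 187244. −1: 187243.

5·7^5 + 5·7^4 + 5·7^3 + 5·7^2 + 5·7 + 4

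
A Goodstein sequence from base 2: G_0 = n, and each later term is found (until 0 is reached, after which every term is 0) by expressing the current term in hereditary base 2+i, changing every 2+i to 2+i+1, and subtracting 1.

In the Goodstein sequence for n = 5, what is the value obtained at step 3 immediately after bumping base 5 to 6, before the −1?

i=0: 5 = 2^2 + 1 (b=2); 2→3: 3^3 + 1 = 28; 28−1 = 27
i=1: 27 = 3^3 (b=3); 3→4: 4^4 = 256; 256−1 = 255
i=2: 255 = 3·4^3 + 3·4^2 + 3·4 + 3 (b=4); 4→5: 3·5^3 + 3·5^2 + 3·5 + 3 = 468; 468−1 = 467
i=3: 467 = 3·5^3 + 3·5^2 + 3·5 + 2 (b=5); 5→6: 3·6^3 + 3·6^2 + 3·6 + 2 = 776; 776−1 = 775

776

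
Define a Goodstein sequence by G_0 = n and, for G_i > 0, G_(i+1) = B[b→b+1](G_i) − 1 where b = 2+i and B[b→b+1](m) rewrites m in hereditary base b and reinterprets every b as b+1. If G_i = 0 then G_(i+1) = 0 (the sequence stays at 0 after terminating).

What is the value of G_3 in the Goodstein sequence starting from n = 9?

i=0: 9 = 2^(2 + 1) + 1 (b=2); 2→3: 3^(3 + 1) + 1 = 82; 82−1 = 81
i=1: 81 = 3^(3 + 1) (b=3); 3→4: 4^(4 + 1) = 1024; 1024−1 = 1023
i=2: 1023 = 3·4^4 + 3·4^3 + 3·4^2 + 3·4 + 3 (b=4); 4→5: 3·5^5 + 3·5^3 + 3·5^2 + 3·5 + 3 = 9843; 9843−1 = 9842
i=3: 9842 = 3·5^5 + 3·5^3 + 3·5^2 + 3·5 + 2 (b=5); 5→6: 3·6^6 + 3·6^3 + 3·6^2 + 3·6 + 2 = 140744; 140744−1 = 140743

9842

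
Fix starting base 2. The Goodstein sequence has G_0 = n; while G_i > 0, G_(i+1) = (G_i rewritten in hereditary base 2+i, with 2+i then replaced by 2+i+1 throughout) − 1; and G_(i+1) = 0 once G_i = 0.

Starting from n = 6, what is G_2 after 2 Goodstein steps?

i=0: 6 = 2^2 + 2 (b=2); 2→3: 3^3 + 3 = 30; 30−1 = 29
i=1: 29 = 3^3 + 2 (b=3); 3→4: 4^4 + 2 = 258; 258−1 = 257

257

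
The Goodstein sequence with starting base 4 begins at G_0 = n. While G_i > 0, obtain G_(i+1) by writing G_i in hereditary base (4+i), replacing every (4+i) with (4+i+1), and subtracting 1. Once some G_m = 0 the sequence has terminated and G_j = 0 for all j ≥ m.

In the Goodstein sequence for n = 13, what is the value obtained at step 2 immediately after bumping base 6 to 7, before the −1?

19

base 4: 13 = 3·4 + 1; at 5: 3·5 + 1 = 16; next = 15
base 5: 15 = 3·5; at 6: 3·6 = 18; next = 17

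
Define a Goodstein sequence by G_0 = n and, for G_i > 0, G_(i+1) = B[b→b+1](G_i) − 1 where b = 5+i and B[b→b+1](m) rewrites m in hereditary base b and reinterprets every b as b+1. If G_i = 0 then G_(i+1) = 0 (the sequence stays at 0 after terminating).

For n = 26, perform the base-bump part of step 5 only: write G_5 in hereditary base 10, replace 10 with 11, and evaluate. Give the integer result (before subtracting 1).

i=0: 26 = 5^2 + 1 (b=5); 5→6: 6^2 + 1 = 37; 37−1 = 36
i=1: 36 = 6^2 (b=6); 6→7: 7^2 = 49; 49−1 = 48
i=2: 48 = 6·7 + 6 (b=7); 7→8: 6·8 + 6 = 54; 54−1 = 53
i=3: 53 = 6·8 + 5 (b=8); 8→9: 6·9 + 5 = 59; 59−1 = 58
i=4: 58 = 6·9 + 4 (b=9); 9→10: 6·10 + 4 = 64; 64−1 = 63

69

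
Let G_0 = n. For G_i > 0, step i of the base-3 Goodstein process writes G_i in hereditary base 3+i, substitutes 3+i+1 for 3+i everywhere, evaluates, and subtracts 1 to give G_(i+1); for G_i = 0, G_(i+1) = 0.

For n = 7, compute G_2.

step 0: 7 = 2·3 + 1; sub 4 for 3: 2·4 + 1; = 9; G_1 = 9−1 = 8
step 1: 8 = 2·4; sub 5 for 4: 2·5; = 10; G_2 = 10−1 = 9
step 2: 9 = 5 + 4; sub 6 for 5: 6 + 4; = 10; G_3 = 10−1 = 9

9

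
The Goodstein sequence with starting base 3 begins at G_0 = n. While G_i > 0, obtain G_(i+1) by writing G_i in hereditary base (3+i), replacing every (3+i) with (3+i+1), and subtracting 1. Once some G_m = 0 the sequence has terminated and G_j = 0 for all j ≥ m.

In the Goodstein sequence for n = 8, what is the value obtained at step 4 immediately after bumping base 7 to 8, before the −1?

12

step 0: 8 = 2·3 + 2; sub 4 for 3: 2·4 + 2; = 10; G_1 = 10−1 = 9
step 1: 9 = 2·4 + 1; sub 5 for 4: 2·5 + 1; = 11; G_2 = 11−1 = 10
step 2: 10 = 2·5; sub 6 for 5: 2·6; = 12; G_3 = 12−1 = 11
step 3: 11 = 6 + 5; sub 7 for 6: 7 + 5; = 12; G_4 = 12−1 = 11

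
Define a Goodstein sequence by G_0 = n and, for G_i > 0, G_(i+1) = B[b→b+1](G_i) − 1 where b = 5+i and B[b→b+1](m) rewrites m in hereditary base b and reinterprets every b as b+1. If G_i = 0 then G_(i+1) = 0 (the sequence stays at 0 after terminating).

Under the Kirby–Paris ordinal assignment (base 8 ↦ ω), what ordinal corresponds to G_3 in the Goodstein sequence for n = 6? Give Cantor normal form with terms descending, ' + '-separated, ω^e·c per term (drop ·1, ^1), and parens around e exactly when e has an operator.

5

(0) 6|_5 = 5 + 1 ↦ 6 + 1|_6 = 7 ⇒ 6
(1) 6|_6 = 6 ↦ 7|_7 = 7 ⇒ 6
(2) 6|_7 = 6 ↦ 6|_8 = 6 ⇒ 5
(3) 5|_8 = 5 ↦ 5|_9 = 5 ⇒ 4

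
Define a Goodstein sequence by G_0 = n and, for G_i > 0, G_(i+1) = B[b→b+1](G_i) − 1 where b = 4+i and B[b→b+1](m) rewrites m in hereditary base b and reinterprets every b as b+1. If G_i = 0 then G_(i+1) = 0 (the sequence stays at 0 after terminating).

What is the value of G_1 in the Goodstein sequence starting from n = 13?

base 4: 13 = 3·4 + 1; at 5: 3·5 + 1 = 16; next = 15
base 5: 15 = 3·5; at 6: 3·6 = 18; next = 17

15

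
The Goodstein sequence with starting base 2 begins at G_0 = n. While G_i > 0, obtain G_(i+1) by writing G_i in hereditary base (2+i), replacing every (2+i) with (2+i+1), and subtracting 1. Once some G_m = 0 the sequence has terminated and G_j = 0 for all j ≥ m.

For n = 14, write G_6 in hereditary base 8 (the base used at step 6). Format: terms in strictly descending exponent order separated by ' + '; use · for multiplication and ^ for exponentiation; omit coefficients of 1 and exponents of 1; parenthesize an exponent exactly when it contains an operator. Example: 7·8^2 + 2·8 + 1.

G_0 = 14. HB_2(14) = 2^(2 + 1) + 2^2 + 2. Bump = 111. G_1 = 110.
G_1 = 110. HB_3(110) = 3^(3 + 1) + 3^3 + 2. Bump = 1282. G_2 = 1281.
G_2 = 1281. HB_4(1281) = 4^(4 + 1) + 4^4 + 1. Bump = 18751. G_3 = 18750.
G_3 = 18750. HB_5(18750) = 5^(5 + 1) + 5^5. Bump = 326592. G_4 = 326591.
G_4 = 326591. HB_6(326591) = 6^(6 + 1) + 5·6^5 + 5·6^4 + 5·6^3 + 5·6^2 + 5·6 + 5. Bump = 5862841. G_5 = 5862840.
G_5 = 5862840. HB_7(5862840) = 7^(7 + 1) + 5·7^5 + 5·7^4 + 5·7^3 + 5·7^2 + 5·7 + 4. Bump = 134404972. G_6 = 134404971.

8^(8 + 1) + 5·8^5 + 5·8^4 + 5·8^3 + 5·8^2 + 5·8 + 3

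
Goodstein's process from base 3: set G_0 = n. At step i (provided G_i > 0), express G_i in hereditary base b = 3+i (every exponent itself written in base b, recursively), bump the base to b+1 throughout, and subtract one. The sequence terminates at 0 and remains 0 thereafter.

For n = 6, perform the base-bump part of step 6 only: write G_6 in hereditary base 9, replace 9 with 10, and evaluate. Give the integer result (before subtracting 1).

6

(0) 6|_3 = 2·3 ↦ 2·4|_4 = 8 ⇒ 7
(1) 7|_4 = 4 + 3 ↦ 5 + 3|_5 = 8 ⇒ 7
(2) 7|_5 = 5 + 2 ↦ 6 + 2|_6 = 8 ⇒ 7
(3) 7|_6 = 6 + 1 ↦ 7 + 1|_7 = 8 ⇒ 7
(4) 7|_7 = 7 ↦ 8|_8 = 8 ⇒ 7
(5) 7|_8 = 7 ↦ 7|_9 = 7 ⇒ 6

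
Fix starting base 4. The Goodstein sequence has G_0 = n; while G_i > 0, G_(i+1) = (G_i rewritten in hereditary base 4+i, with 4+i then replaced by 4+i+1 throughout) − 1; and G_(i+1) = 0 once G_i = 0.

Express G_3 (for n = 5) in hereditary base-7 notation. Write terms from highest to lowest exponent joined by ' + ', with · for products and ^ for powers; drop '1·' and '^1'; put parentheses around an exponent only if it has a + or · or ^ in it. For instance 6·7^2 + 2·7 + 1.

G_0=5  [base 4] 4 + 1  →[4↦5]→  5 + 1 = 6  −1 ⇒ G_1=5
G_1=5  [base 5] 5  →[5↦6]→  6 = 6  −1 ⇒ G_2=5
G_2=5  [base 6] 5  →[6↦7]→  5 = 5  −1 ⇒ G_3=4
G_3=4  [base 7] 4  →[7↦8]→  4 = 4  −1 ⇒ G_4=3

4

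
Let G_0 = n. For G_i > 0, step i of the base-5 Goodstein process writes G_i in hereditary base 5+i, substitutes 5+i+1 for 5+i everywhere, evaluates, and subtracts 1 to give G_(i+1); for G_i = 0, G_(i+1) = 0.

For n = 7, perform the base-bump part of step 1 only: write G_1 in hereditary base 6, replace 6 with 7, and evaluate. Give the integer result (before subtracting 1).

8

G_0=7  [base 5] 5 + 2  →[5↦6]→  6 + 2 = 8  −1 ⇒ G_1=7
G_1=7  [base 6] 6 + 1  →[6↦7]→  7 + 1 = 8  −1 ⇒ G_2=7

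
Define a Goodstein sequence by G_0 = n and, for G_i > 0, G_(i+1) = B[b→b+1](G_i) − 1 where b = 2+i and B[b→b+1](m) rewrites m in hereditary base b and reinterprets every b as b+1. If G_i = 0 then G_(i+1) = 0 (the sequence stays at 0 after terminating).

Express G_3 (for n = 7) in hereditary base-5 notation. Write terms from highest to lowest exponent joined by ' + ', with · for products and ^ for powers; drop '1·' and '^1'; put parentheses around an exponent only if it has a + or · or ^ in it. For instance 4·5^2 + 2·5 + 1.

5^5 + 2

G_0 = 7. HB_2(7) = 2^2 + 2 + 1. Bump = 31. G_1 = 30.
G_1 = 30. HB_3(30) = 3^3 + 3. Bump = 260. G_2 = 259.
G_2 = 259. HB_4(259) = 4^4 + 3. Bump = 3128. G_3 = 3127.
G_3 = 3127. HB_5(3127) = 5^5 + 2. Bump = 46658. G_4 = 46657.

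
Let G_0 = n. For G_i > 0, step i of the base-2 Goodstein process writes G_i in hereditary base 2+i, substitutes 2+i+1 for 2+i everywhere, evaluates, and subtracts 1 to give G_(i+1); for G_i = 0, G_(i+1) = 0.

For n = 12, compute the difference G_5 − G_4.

G_0=12  [base 2] 2^(2 + 1) + 2^2  →[2↦3]→  3^(3 + 1) + 3^3 = 108  −1 ⇒ G_1=107
G_1=107  [base 3] 3^(3 + 1) + 2·3^2 + 2·3 + 2  →[3↦4]→  4^(4 + 1) + 2·4^2 + 2·4 + 2 = 1066  −1 ⇒ G_2=1065
G_2=1065  [base 4] 4^(4 + 1) + 2·4^2 + 2·4 + 1  →[4↦5]→  5^(5 + 1) + 2·5^2 + 2·5 + 1 = 15686  −1 ⇒ G_3=15685
G_3=15685  [base 5] 5^(5 + 1) + 2·5^2 + 2·5  →[5↦6]→  6^(6 + 1) + 2·6^2 + 2·6 = 280020  −1 ⇒ G_4=280019
G_4=280019  [base 6] 6^(6 + 1) + 2·6^2 + 6 + 5  →[6↦7]→  7^(7 + 1) + 2·7^2 + 7 + 5 = 5764911  −1 ⇒ G_5=5764910

5484891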